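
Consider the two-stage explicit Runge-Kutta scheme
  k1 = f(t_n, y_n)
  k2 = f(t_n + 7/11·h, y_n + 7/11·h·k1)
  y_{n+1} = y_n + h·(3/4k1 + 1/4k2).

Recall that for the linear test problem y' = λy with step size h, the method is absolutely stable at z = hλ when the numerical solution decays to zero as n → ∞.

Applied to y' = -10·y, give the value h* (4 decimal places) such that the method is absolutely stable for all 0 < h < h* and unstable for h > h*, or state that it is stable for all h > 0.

(-6.2857,0); λ=-10 ⇒ h* = (44/7)/10 = 0.6286.

On y'=λy, z=hλ:
  k1=λy_n ⇒ h·k1=z·y_n;  k2=λ(1+7/11z)y_n ⇒ h·k2=z(1+7/11z)y_n
  y_{n+1}/y_n = 1 + 3/4z + 1/4z(1+7/11z) = 1 + z + 7/44z²
  ⇒ R(z) = 1 + z + 7/44z².

Need |R(x)|<1, x<0.
x=-0.64: |R|=0.4252
R=1: x+7/44x²=0 ⇒ x=−44/7=-6.2857; min R=1−1/(4·7/44)=-0.5714>−1
Confirm numerically:
  x=-5.155: |R|=0.07269 <1
  x=-4.566: |R|=0.24922 <1
  x=-2.784: |R|=0.55094 <1
  x=-6.878: |R|=1.64810 >1
  x=-6.773: |R|=1.52506 >1
Stable set (-6.2857, 0).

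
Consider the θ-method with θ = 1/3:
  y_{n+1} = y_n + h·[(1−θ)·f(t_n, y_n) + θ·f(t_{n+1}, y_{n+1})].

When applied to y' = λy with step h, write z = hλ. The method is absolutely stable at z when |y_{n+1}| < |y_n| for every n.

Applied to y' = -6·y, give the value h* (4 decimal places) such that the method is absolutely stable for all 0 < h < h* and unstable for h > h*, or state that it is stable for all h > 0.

On y'=λy, z=hλ:
  y_{n+1} = y_n + z·[2/3·y_n + 1/3·y_{n+1}] ⇒ (1 − 1/3z)y_{n+1} = (1 + 2/3z)y_n
  Hence R(z) = (1 + 2/3z)/(1 − 1/3z).

Need |R(x)|<1, x<0.
x=-1.17: |R|=0.1583
R=−1: 1+2/3x = −1+1/3x ⇒ -1/3x=2 ⇒ x=2/(-1/3)=-6.0000
Confirm numerically:
  x=-4.246: |R|=0.75794 <1
  x=-3.659: |R|=0.64845 <1
  x=-3.106: |R|=0.52604 <1
  x=-6.598: |R|=1.06230 >1
  x=-6.428: |R|=1.04540 >1
  x=-6.253: |R|=1.02734 >1
Stable set (-6.0000, 0).

(-6.0000,0); λ=-6 ⇒ h* = (6)/6 = 1.0000.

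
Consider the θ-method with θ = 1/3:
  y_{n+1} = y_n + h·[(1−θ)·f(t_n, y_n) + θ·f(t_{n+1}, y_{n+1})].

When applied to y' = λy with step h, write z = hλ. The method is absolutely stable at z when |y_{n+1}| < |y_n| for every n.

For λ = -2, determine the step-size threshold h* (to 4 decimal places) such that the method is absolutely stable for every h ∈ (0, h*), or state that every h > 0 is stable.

With y'=λy (z=hλ):
  y_{n+1} = y_n + z·[2/3·y_n + 1/3·y_{n+1}] ⇒ (1 − 1/3z)y_{n+1} = (1 + 2/3z)y_n
  ⇒ R(z) = (1 + 2/3z)/(1 − 1/3z).

Boundary: |R(x)|=1, x<0.
x=-1.22: |R|=0.1327
R=−1: 1+2/3x = −1+1/3x ⇒ -1/3x=2 ⇒ x=2/(-1/3)=-6.0000
Confirm numerically:
  x=-4.483: |R|=0.79727 <1
  x=-3.110: |R|=0.52700 <1
  x=-3.014: |R|=0.50349 <1
  x=-6.419: |R|=1.04448 >1
  x=-6.227: |R|=1.02460 >1
Stable set (-6.0000, 0).

(-6.0000,0); λ=-2 ⇒ h* = (6)/2 = 3.0000.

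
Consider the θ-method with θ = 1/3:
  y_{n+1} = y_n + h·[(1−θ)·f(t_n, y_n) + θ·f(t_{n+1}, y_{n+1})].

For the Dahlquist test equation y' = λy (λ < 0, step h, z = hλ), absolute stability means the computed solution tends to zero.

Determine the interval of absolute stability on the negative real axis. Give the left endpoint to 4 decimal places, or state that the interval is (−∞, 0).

Test eqn y'=λy, z=hλ:
  y_{n+1} = y_n + z·[2/3·y_n + 1/3·y_{n+1}] ⇒ (1 − 1/3z)y_{n+1} = (1 + 2/3z)y_n
  R(z) = (1 + 2/3z)/(1 − 1/3z).

Solve |R(x)|<1 on ℝ⁻.
x=-0.64: |R|=0.4725
R=−1: 1+2/3x = −1+1/3x ⇒ -1/3x=2 ⇒ x=2/(-1/3)=-6.0000
Confirm numerically:
  x=-4.392: |R|=0.78247 <1
  x=-4.268: |R|=0.76170 <1
  x=-3.790: |R|=0.67452 <1
  x=-3.516: |R|=0.61878 <1
  x=-6.590: |R|=1.06152 >1
  x=-6.582: |R|=1.06074 >1
Stable set (-6.0000, 0).

(-6.0000, 0).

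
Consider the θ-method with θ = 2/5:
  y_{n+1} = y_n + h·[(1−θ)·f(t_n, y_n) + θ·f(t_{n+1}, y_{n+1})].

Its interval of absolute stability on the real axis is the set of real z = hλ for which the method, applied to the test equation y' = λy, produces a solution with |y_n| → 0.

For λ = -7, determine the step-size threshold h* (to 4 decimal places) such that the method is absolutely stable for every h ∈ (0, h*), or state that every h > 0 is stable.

(-10.0000,0); λ=-7 ⇒ h* = (10)/7 = 1.4286.

With y'=λy (z=hλ):
  y_{n+1} = y_n + z·[3/5·y_n + 2/5·y_{n+1}] ⇒ (1 − 2/5z)y_{n+1} = (1 + 3/5z)y_n
  R(z) = (1 + 3/5z)/(1 − 2/5z).

Boundary: |R(x)|=1, x<0.
x=-0.68: |R|=0.4654
R=−1: 1+3/5x = −1+2/5x ⇒ -1/5x=2 ⇒ x=2/(-1/5)=-10.0000
Confirm numerically:
  x=-9.587: |R|=0.98292 <1
  x=-9.359: |R|=0.97297 <1
  x=-7.503: |R|=0.87519 <1
  x=-5.417: |R|=0.71056 <1
  x=-10.458: |R|=1.01767 >1
  x=-10.446: |R|=1.01723 >1
  x=-10.130: |R|=1.00515 >1
So |R|<1 on (-10.0000, 0).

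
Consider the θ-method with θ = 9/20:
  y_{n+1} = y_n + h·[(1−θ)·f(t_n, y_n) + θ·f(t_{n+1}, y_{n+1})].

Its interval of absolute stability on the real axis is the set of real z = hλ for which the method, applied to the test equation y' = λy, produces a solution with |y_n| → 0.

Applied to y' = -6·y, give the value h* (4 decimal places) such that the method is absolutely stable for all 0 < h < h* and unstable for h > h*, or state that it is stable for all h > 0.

(-20.0000,0); λ=-6 ⇒ h* = (20)/6 = 3.3333.

With y'=λy (z=hλ):
  y_{n+1} = y_n + z·[11/20·y_n + 9/20·y_{n+1}] ⇒ (1 − 9/20z)y_{n+1} = (1 + 11/20z)y_n
  R(z) = (1 + 11/20z)/(1 − 9/20z).

Boundary: |R(x)|=1, x<0.
x=-0.3: |R|=0.7357
R=−1: 1+11/20x = −1+9/20x ⇒ -1/10x=2 ⇒ x=2/(-1/10)=-20.0000
Confirm numerically:
  x=-18.867: |R|=0.98806 <1
  x=-13.301: |R|=0.90410 <1
  x=-11.524: |R|=0.86298 <1
  x=-10.948: |R|=0.84726 <1
  x=-20.563: |R|=1.00549 >1
  x=-20.128: |R|=1.00127 >1
Stable set (-20.0000, 0).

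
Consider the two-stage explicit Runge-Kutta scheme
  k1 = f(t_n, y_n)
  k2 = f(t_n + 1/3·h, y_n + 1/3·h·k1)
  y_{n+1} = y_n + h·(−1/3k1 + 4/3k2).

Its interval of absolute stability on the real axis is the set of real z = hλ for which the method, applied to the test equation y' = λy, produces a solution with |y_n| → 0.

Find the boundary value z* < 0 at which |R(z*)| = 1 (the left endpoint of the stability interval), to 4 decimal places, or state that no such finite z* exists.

z* = -2.2500.

On y'=λy, z=hλ:
  k1=λy_n ⇒ h·k1=z·y_n;  k2=λ(1+1/3z)y_n ⇒ h·k2=z(1+1/3z)y_n
  y_{n+1}/y_n = 1 − 1/3z + 4/3z(1+1/3z) = 1 + z + 4/9z²
  Hence R(z) = 1 + z + 4/9z².

Find x<0 with |R(x)|<1.
x=-1.7: |R|=0.5844
R=1: x+4/9x²=0 ⇒ x=−9/4=-2.2500; min R=1−1/(4·4/9)=0.4375>−1
Confirm numerically:
  x=-2.198: |R|=0.94920 <1
  x=-2.084: |R|=0.84625 <1
  x=-1.948: |R|=0.73854 <1
  x=-2.363: |R|=1.11868 >1
  x=-2.327: |R|=1.07964 >1
Stable set (-2.2500, 0).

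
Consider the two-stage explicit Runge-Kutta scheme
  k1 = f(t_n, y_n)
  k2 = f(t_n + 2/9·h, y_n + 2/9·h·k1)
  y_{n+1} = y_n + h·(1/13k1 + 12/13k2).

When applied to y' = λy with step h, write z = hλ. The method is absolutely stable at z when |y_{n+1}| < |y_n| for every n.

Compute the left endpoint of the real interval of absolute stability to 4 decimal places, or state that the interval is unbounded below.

With y'=λy (z=hλ):
  k1=λy_n ⇒ h·k1=z·y_n;  k2=λ(1+2/9z)y_n ⇒ h·k2=z(1+2/9z)y_n
  y_{n+1}/y_n = 1 + 1/13z + 12/13z(1+2/9z) = 1 + z + 8/39z²
  Hence R(z) = 1 + z + 8/39z².

Solve |R(x)|<1 on ℝ⁻.
x=-1.07: |R|=0.1649
R=1: x+8/39x²=0 ⇒ x=−39/8=-4.8750; min R=1−1/(4·8/39)=-0.2188>−1
Confirm numerically:
  x=-4.445: |R|=0.60793 <1
  x=-3.737: |R|=0.12765 <1
  x=-3.326: |R|=0.05682 <1
  x=-2.432: |R|=0.21874 <1
  x=-5.318: |R|=1.48326 >1
  x=-5.258: |R|=1.41309 >1
Interval (-4.8750, 0).

z* = -4.8750.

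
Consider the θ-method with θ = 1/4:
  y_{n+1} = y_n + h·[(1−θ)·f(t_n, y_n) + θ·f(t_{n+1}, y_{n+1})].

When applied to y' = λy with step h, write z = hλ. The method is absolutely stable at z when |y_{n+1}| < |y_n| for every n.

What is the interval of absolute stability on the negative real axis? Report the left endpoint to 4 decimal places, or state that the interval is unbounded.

z∈(-4.0000,0).

Test eqn y'=λy, z=hλ:
  y_{n+1} = y_n + z·[3/4·y_n + 1/4·y_{n+1}] ⇒ (1 − 1/4z)y_{n+1} = (1 + 3/4z)y_n
  so R(z) = (1 + 3/4z)/(1 − 1/4z).

Find x<0 with |R(x)|<1.
x=-0.3: |R|=0.7209
R=−1: 1+3/4x = −1+1/4x ⇒ -1/2x=2 ⇒ x=2/(-1/2)=-4.0000
Confirm numerically:
  x=-3.300: |R|=0.80822 <1
  x=-3.167: |R|=0.76755 <1
  x=-2.154: |R|=0.40006 <1
  x=-4.524: |R|=1.12295 >1
  x=-4.078: |R|=1.01931 >1
Interval (-4.0000, 0).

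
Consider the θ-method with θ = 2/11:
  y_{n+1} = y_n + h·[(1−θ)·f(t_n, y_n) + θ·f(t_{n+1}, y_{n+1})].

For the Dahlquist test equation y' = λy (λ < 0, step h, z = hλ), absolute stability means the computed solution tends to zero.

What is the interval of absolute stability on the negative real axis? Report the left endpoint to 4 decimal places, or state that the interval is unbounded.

z∈(-3.1429,0).

Test eqn y'=λy, z=hλ:
  y_{n+1} = y_n + z·[9/11·y_n + 2/11·y_{n+1}] ⇒ (1 − 2/11z)y_{n+1} = (1 + 9/11z)y_n
  R(z) = (1 + 9/11z)/(1 − 2/11z).

Boundary: |R(x)|=1, x<0.
x=-0.76: |R|=0.3323
R=−1: 1+9/11x = −1+2/11x ⇒ -7/11x=2 ⇒ x=2/(-7/11)=-3.1429
Confirm numerically:
  x=-2.611: |R|=0.77050 <1
  x=-2.431: |R|=0.68585 <1
  x=-1.934: |R|=0.43086 <1
  x=-3.572: |R|=1.16556 >1
  x=-3.490: |R|=1.13515 >1
Interval (-3.1429, 0).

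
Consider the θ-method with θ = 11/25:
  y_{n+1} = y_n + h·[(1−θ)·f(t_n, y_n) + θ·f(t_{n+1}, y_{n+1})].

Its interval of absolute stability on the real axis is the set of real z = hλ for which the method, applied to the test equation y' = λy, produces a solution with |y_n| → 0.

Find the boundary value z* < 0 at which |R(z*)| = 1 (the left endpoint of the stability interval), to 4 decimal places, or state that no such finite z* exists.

Set f=λy, z=hλ:
  y_{n+1} = y_n + z·[14/25·y_n + 11/25·y_{n+1}] ⇒ (1 − 11/25z)y_{n+1} = (1 + 14/25z)y_n
  R(z) = (1 + 14/25z)/(1 − 11/25z).

Need |R(x)|<1, x<0.
x=-0.83: |R|=0.3920
R=−1: 1+14/25x = −1+11/25x ⇒ -3/25x=2 ⇒ x=2/(-3/25)=-16.6667
Confirm numerically:
  x=-16.294: |R|=0.99453 <1
  x=-13.756: |R|=0.95048 <1
  x=-12.430: |R|=0.92141 <1
  x=-9.555: |R|=0.83602 <1
  x=-16.801: |R|=1.00192 >1
  x=-16.696: |R|=1.00042 >1
Stable set (-16.6667, 0).

left endpoint -16.6667.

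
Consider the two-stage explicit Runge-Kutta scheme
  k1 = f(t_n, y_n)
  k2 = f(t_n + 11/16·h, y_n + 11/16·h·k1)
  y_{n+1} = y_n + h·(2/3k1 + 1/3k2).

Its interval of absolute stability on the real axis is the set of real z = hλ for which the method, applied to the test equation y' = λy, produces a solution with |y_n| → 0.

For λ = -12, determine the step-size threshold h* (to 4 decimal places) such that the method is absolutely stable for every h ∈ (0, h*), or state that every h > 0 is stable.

(-4.3636,0); λ=-12 ⇒ h* = (48/11)/12 = 0.3636.

On y'=λy, z=hλ:
  k1=λy_n ⇒ h·k1=z·y_n;  k2=λ(1+11/16z)y_n ⇒ h·k2=z(1+11/16z)y_n
  y_{n+1}/y_n = 1 + 2/3z + 1/3z(1+11/16z) = 1 + z + 11/48z²
  R(z) = 1 + z + 11/48z².

Find x<0 with |R(x)|<1.
x=-1.33: |R|=0.0754
R=1: x+11/48x²=0 ⇒ x=−48/11=-4.3636; min R=1−1/(4·11/48)=-0.0909>−1
Confirm numerically:
  x=-3.883: |R|=0.57230 <1
  x=-3.855: |R|=0.55065 <1
  x=-3.296: |R|=0.19358 <1
  x=-2.353: |R|=0.08419 <1
  x=-4.805: |R|=1.48601 >1
  x=-4.800: |R|=1.48000 >1
  x=-4.507: |R|=1.14807 >1
So |R|<1 on (-4.3636, 0).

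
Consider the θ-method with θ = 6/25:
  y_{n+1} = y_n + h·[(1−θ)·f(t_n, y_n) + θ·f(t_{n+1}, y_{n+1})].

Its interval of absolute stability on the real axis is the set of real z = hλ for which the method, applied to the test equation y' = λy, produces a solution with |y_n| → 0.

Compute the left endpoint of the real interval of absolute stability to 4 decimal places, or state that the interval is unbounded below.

left endpoint -3.8462.

Set f=λy, z=hλ:
  y_{n+1} = y_n + z·[19/25·y_n + 6/25·y_{n+1}] ⇒ (1 − 6/25z)y_{n+1} = (1 + 19/25z)y_n
  so R(z) = (1 + 19/25z)/(1 − 6/25z).

Boundary: |R(x)|=1, x<0.
x=-1.43: |R|=0.0646
R=−1: 1+19/25x = −1+6/25x ⇒ -13/25x=2 ⇒ x=2/(-13/25)=-3.8462
Confirm numerically:
  x=-3.561: |R|=0.92005 <1
  x=-3.064: |R|=0.76563 <1
  x=-2.722: |R|=0.64642 <1
  x=-1.883: |R|=0.29690 <1
  x=-4.299: |R|=1.11590 >1
  x=-4.005: |R|=1.04212 >1
  x=-3.892: |R|=1.01233 >1
Interval (-3.8462, 0).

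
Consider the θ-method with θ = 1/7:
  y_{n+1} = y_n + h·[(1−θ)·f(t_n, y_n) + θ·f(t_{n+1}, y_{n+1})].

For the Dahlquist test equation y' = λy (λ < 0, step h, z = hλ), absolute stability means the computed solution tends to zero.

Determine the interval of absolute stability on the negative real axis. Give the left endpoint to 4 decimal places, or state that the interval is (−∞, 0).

(-2.8000, 0).

Test eqn y'=λy, z=hλ:
  y_{n+1} = y_n + z·[6/7·y_n + 1/7·y_{n+1}] ⇒ (1 − 1/7z)y_{n+1} = (1 + 6/7z)y_n
  ⇒ R(z) = (1 + 6/7z)/(1 − 1/7z).

Boundary: |R(x)|=1, x<0.
x=-1.27: |R|=0.0750
R=−1: 1+6/7x = −1+1/7x ⇒ -5/7x=2 ⇒ x=2/(-5/7)=-2.8000
Confirm numerically:
  x=-2.051: |R|=0.58623 <1
  x=-1.815: |R|=0.44129 <1
  x=-1.245: |R|=0.05700 <1
  x=-1.181: |R|=0.01051 <1
  x=-3.271: |R|=1.22929 >1
  x=-3.140: |R|=1.16765 >1
  x=-2.956: |R|=1.07834 >1
Stable set (-2.8000, 0).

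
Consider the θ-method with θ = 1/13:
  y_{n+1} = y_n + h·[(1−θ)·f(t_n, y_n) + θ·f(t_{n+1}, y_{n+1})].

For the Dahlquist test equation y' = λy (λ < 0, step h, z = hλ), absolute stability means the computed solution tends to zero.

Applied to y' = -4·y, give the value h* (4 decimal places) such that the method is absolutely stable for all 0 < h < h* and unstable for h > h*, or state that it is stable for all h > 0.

(-2.3636,0); λ=-4 ⇒ h* = (26/11)/4 = 0.5909.

On y'=λy, z=hλ:
  y_{n+1} = y_n + z·[12/13·y_n + 1/13·y_{n+1}] ⇒ (1 − 1/13z)y_{n+1} = (1 + 12/13z)y_n
  Hence R(z) = (1 + 12/13z)/(1 − 1/13z).

Find x<0 with |R(x)|<1.
x=-0.71: |R|=0.3268
R=−1: 1+12/13x = −1+1/13x ⇒ -11/13x=2 ⇒ x=2/(-11/13)=-2.3636
Confirm numerically:
  x=-1.436: |R|=0.29316 <1
  x=-1.415: |R|=0.27610 <1
  x=-1.257: |R|=0.14617 <1
  x=-2.950: |R|=1.40439 >1
  x=-2.878: |R|=1.35634 >1
  x=-2.850: |R|=1.33754 >1
Interval (-2.3636, 0).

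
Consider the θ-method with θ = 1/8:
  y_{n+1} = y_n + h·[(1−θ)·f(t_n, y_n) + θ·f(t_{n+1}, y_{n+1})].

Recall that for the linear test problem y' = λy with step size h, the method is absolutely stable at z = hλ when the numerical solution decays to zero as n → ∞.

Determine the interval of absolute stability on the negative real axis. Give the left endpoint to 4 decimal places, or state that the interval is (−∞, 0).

Test eqn y'=λy, z=hλ:
  y_{n+1} = y_n + z·[7/8·y_n + 1/8·y_{n+1}] ⇒ (1 − 1/8z)y_{n+1} = (1 + 7/8z)y_n
  Hence R(z) = (1 + 7/8z)/(1 − 1/8z).

Need |R(x)|<1, x<0.
x=-0.35: |R|=0.6647
R=−1: 1+7/8x = −1+1/8x ⇒ -3/4x=2 ⇒ x=2/(-3/4)=-2.6667
Confirm numerically:
  x=-2.542: |R|=0.92905 <1
  x=-1.695: |R|=0.39866 <1
  x=-1.564: |R|=0.30824 <1
  x=-1.382: |R|=0.17843 <1
  x=-2.954: |R|=1.15739 >1
  x=-2.951: |R|=1.15578 >1
  x=-2.946: |R|=1.15312 >1
Interval (-2.6667, 0).

(-2.6667, 0).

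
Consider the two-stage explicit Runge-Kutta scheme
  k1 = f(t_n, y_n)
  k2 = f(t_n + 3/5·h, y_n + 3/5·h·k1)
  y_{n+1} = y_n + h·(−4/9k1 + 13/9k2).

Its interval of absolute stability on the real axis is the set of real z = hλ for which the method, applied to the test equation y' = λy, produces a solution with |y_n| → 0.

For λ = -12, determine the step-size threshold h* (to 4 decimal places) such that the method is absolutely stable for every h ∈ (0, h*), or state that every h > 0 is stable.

(-1.1538,0); λ=-12 ⇒ h* = (15/13)/12 = 0.0962.

On y'=λy, z=hλ:
  k1=λy_n ⇒ h·k1=z·y_n;  k2=λ(1+3/5z)y_n ⇒ h·k2=z(1+3/5z)y_n
  y_{n+1}/y_n = 1 − 4/9z + 13/9z(1+3/5z) = 1 + z + 13/15z²
  Hence R(z) = 1 + z + 13/15z².

Need |R(x)|<1, x<0.
x=-0.41: |R|=0.7357
R=1: x+13/15x²=0 ⇒ x=−15/13=-1.1538; min R=1−1/(4·13/15)=0.7115>−1
Confirm numerically:
  x=-0.971: |R|=0.84613 <1
  x=-0.948: |R|=0.83088 <1
  x=-0.679: |R|=0.72057 <1
  x=-1.603: |R|=1.62399 >1
  x=-1.464: |R|=1.39352 >1
Interval (-1.1538, 0).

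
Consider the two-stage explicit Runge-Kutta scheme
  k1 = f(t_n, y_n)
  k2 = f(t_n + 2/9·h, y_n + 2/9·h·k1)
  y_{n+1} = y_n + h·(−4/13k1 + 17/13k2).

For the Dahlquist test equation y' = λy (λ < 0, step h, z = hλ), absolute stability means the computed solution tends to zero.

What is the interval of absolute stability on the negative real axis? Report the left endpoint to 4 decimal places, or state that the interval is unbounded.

z∈(-3.4412,0).

With y'=λy (z=hλ):
  k1=λy_n ⇒ h·k1=z·y_n;  k2=λ(1+2/9z)y_n ⇒ h·k2=z(1+2/9z)y_n
  y_{n+1}/y_n = 1 − 4/13z + 17/13z(1+2/9z) = 1 + z + 34/117z²
  Hence R(z) = 1 + z + 34/117z².

Solve |R(x)|<1 on ℝ⁻.
x=-0.35: |R|=0.6856
R=1: x+34/117x²=0 ⇒ x=−117/34=-3.4412; min R=1−1/(4·34/117)=0.1397>−1
Confirm numerically:
  x=-3.283: |R|=0.84909 <1
  x=-2.846: |R|=0.50776 <1
  x=-2.677: |R|=0.40552 <1
  x=-2.228: |R|=0.21453 <1
  x=-3.873: |R|=1.48601 >1
  x=-3.603: |R|=1.16943 >1
  x=-3.476: |R|=1.03518 >1
Stable set (-3.4412, 0).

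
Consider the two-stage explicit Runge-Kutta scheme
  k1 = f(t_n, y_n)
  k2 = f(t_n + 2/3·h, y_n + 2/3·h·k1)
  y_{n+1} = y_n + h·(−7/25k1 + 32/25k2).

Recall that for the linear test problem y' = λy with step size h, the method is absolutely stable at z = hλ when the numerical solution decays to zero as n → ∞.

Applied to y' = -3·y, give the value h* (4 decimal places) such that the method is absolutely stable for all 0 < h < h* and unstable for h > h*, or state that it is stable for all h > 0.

(-1.1719,0); λ=-3 ⇒ h* = (75/64)/3 = 0.3906.

Test eqn y'=λy, z=hλ:
  k1=λy_n ⇒ h·k1=z·y_n;  k2=λ(1+2/3z)y_n ⇒ h·k2=z(1+2/3z)y_n
  y_{n+1}/y_n = 1 − 7/25z + 32/25z(1+2/3z) = 1 + z + 64/75z²
  Hence R(z) = 1 + z + 64/75z².

Need |R(x)|<1, x<0.
x=-1.73: |R|=1.8239
R=1: x+64/75x²=0 ⇒ x=−75/64=-1.1719; min R=1−1/(4·64/75)=0.7070>−1
Confirm numerically:
  x=-1.006: |R|=0.85760 <1
  x=-0.968: |R|=0.83159 <1
  x=-0.570: |R|=0.70725 <1
  x=-0.482: |R|=0.71625 <1
  x=-1.635: |R|=1.64615 >1
  x=-1.620: |R|=1.61949 >1
  x=-1.561: |R|=1.51834 >1
Interval (-1.1719, 0).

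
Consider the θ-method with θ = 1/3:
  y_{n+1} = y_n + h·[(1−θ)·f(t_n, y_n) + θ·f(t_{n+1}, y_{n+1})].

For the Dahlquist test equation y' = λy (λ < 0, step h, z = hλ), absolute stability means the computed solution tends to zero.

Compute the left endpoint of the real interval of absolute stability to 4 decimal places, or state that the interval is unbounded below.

On y'=λy, z=hλ:
  y_{n+1} = y_n + z·[2/3·y_n + 1/3·y_{n+1}] ⇒ (1 − 1/3z)y_{n+1} = (1 + 2/3z)y_n
  R(z) = (1 + 2/3z)/(1 − 1/3z).

Find x<0 with |R(x)|<1.
x=-0.34: |R|=0.6946
R=−1: 1+2/3x = −1+1/3x ⇒ -1/3x=2 ⇒ x=2/(-1/3)=-6.0000
Confirm numerically:
  x=-4.773: |R|=0.84215 <1
  x=-4.627: |R|=0.81998 <1
  x=-4.172: |R|=0.74512 <1
  x=-3.132: |R|=0.53229 <1
  x=-6.554: |R|=1.05799 >1
  x=-6.435: |R|=1.04610 >1
  x=-6.372: |R|=1.03969 >1
Interval (-6.0000, 0).

z* = -6.0000.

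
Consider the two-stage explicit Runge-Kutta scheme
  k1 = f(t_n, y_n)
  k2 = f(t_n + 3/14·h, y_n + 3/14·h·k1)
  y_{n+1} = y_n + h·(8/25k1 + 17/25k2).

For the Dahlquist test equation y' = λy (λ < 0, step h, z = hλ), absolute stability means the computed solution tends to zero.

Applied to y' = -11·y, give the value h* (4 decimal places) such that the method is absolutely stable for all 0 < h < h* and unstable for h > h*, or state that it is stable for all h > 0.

Test eqn y'=λy, z=hλ:
  k1=λy_n ⇒ h·k1=z·y_n;  k2=λ(1+3/14z)y_n ⇒ h·k2=z(1+3/14z)y_n
  y_{n+1}/y_n = 1 + 8/25z + 17/25z(1+3/14z) = 1 + z + 51/350z²
  so R(z) = 1 + z + 51/350z².

Boundary: |R(x)|=1, x<0.
x=-1.71: |R|=0.2839
R=1: x+51/350x²=0 ⇒ x=−350/51=-6.8627; min R=1−1/(4·51/350)=-0.7157>−1
Confirm numerically:
  x=-6.729: |R|=0.86886 <1
  x=-5.710: |R|=0.04088 <1
  x=-2.930: |R|=0.67906 <1
  x=-7.406: |R|=1.58626 >1
  x=-6.996: |R|=1.13584 >1
Interval (-6.8627, 0).

(-6.8627,0); λ=-11 ⇒ h* = (350/51)/11 = 0.6239.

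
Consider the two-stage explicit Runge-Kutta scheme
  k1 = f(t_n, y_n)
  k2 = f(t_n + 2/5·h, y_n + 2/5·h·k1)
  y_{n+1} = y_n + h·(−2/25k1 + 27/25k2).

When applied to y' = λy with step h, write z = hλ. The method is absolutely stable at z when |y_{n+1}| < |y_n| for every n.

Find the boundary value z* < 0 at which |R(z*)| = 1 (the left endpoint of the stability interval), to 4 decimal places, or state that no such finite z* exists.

left endpoint -2.3148.

Set f=λy, z=hλ:
  k1=λy_n ⇒ h·k1=z·y_n;  k2=λ(1+2/5z)y_n ⇒ h·k2=z(1+2/5z)y_n
  y_{n+1}/y_n = 1 − 2/25z + 27/25z(1+2/5z) = 1 + z + 54/125z²
  so R(z) = 1 + z + 54/125z².

Solve |R(x)|<1 on ℝ⁻.
x=-1.26: |R|=0.4258
R=1: x+54/125x²=0 ⇒ x=−125/54=-2.3148; min R=1−1/(4·54/125)=0.4213>−1
Confirm numerically:
  x=-2.216: |R|=0.90540 <1
  x=-1.997: |R|=0.72582 <1
  x=-1.732: |R|=0.56392 <1
  x=-2.756: |R|=1.52527 >1
  x=-2.685: |R|=1.42939 >1
Stable set (-2.3148, 0).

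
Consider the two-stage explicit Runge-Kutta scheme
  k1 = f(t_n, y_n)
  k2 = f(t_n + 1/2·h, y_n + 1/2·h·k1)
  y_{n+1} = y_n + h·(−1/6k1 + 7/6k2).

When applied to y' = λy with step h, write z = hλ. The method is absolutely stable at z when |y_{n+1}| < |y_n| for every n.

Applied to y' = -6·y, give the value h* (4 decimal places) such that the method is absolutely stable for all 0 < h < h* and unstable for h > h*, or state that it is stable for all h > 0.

(-1.7143,0); λ=-6 ⇒ h* = (12/7)/6 = 0.2857.

On y'=λy, z=hλ:
  k1=λy_n ⇒ h·k1=z·y_n;  k2=λ(1+1/2z)y_n ⇒ h·k2=z(1+1/2z)y_n
  y_{n+1}/y_n = 1 − 1/6z + 7/6z(1+1/2z) = 1 + z + 7/12z²
  so R(z) = 1 + z + 7/12z².

Solve |R(x)|<1 on ℝ⁻.
x=-0.84: |R|=0.5716
R=1: x+7/12x²=0 ⇒ x=−12/7=-1.7143; min R=1−1/(4·7/12)=0.5714>−1
Confirm numerically:
  x=-1.313: |R|=0.69265 <1
  x=-1.174: |R|=0.62999 <1
  x=-1.073: |R|=0.59861 <1
  x=-1.062: |R|=0.59591 <1
  x=-2.133: |R|=1.52099 >1
  x=-1.952: |R|=1.27068 >1
  x=-1.817: |R|=1.10887 >1
So |R|<1 on (-1.7143, 0).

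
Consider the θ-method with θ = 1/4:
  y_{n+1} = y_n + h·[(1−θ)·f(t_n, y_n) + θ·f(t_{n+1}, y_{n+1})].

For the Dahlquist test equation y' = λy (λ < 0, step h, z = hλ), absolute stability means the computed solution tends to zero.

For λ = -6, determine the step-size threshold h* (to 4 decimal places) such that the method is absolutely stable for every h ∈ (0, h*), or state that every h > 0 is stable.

(-4.0000,0); λ=-6 ⇒ h* = (4)/6 = 0.6667.

With y'=λy (z=hλ):
  y_{n+1} = y_n + z·[3/4·y_n + 1/4·y_{n+1}] ⇒ (1 − 1/4z)y_{n+1} = (1 + 3/4z)y_n
  so R(z) = (1 + 3/4z)/(1 − 1/4z).

Boundary: |R(x)|=1, x<0.
x=-1.18: |R|=0.0888
R=−1: 1+3/4x = −1+1/4x ⇒ -1/2x=2 ⇒ x=2/(-1/2)=-4.0000
Confirm numerically:
  x=-2.914: |R|=0.68585 <1
  x=-2.060: |R|=0.35974 <1
  x=-1.940: |R|=0.30640 <1
  x=-1.865: |R|=0.27195 <1
  x=-4.488: |R|=1.11499 >1
  x=-4.486: |R|=1.11454 >1
  x=-4.033: |R|=1.00822 >1
Stable set (-4.0000, 0).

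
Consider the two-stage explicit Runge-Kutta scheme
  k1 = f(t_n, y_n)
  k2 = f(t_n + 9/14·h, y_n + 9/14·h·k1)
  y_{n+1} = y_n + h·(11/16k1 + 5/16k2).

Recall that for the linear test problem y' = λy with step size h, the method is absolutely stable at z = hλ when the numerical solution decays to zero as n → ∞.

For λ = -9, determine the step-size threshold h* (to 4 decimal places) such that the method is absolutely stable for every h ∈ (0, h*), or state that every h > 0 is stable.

(-4.9778,0); λ=-9 ⇒ h* = (224/45)/9 = 0.5531.

With y'=λy (z=hλ):
  k1=λy_n ⇒ h·k1=z·y_n;  k2=λ(1+9/14z)y_n ⇒ h·k2=z(1+9/14z)y_n
  y_{n+1}/y_n = 1 + 11/16z + 5/16z(1+9/14z) = 1 + z + 45/224z²
  Hence R(z) = 1 + z + 45/224z².

Find x<0 with |R(x)|<1.
x=-0.66: |R|=0.4275
R=1: x+45/224x²=0 ⇒ x=−224/45=-4.9778; min R=1−1/(4·45/224)=-0.2444>−1
Confirm numerically:
  x=-4.066: |R|=0.25523 <1
  x=-3.541: |R|=0.02207 <1
  x=-2.255: |R|=0.23345 <1
  x=-5.470: |R|=1.54090 >1
  x=-5.243: |R|=1.27935 >1
  x=-5.148: |R|=1.17604 >1
Interval (-4.9778, 0).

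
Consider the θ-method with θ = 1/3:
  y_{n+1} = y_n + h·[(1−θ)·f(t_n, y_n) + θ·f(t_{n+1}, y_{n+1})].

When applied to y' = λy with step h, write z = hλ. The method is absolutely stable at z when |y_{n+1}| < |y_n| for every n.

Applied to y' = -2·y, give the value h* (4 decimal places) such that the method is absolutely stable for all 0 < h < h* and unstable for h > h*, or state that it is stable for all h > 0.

(-6.0000,0); λ=-2 ⇒ h* = (6)/2 = 3.0000.

On y'=λy, z=hλ:
  y_{n+1} = y_n + z·[2/3·y_n + 1/3·y_{n+1}] ⇒ (1 − 1/3z)y_{n+1} = (1 + 2/3z)y_n
  Hence R(z) = (1 + 2/3z)/(1 − 1/3z).

Need |R(x)|<1, x<0.
x=-0.57: |R|=0.5210
R=−1: 1+2/3x = −1+1/3x ⇒ -1/3x=2 ⇒ x=2/(-1/3)=-6.0000
Confirm numerically:
  x=-5.013: |R|=0.87683 <1
  x=-4.121: |R|=0.73613 <1
  x=-3.046: |R|=0.51141 <1
  x=-6.585: |R|=1.06103 >1
  x=-6.508: |R|=1.05343 >1
  x=-6.409: |R|=1.04347 >1
Interval (-6.0000, 0).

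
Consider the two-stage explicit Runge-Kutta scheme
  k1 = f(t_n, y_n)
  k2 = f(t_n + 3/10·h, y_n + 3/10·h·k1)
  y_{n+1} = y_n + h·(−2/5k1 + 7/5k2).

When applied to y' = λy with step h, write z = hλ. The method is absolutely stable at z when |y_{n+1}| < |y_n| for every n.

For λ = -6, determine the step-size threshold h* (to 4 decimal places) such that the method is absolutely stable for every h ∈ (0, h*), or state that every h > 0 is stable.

(-2.3810,0); λ=-6 ⇒ h* = (50/21)/6 = 0.3968.

Test eqn y'=λy, z=hλ:
  k1=λy_n ⇒ h·k1=z·y_n;  k2=λ(1+3/10z)y_n ⇒ h·k2=z(1+3/10z)y_n
  y_{n+1}/y_n = 1 − 2/5z + 7/5z(1+3/10z) = 1 + z + 21/50z²
  Hence R(z) = 1 + z + 21/50z².

Find x<0 with |R(x)|<1.
x=-0.36: |R|=0.6944
R=1: x+21/50x²=0 ⇒ x=−50/21=-2.3810; min R=1−1/(4·21/50)=0.4048>−1
Confirm numerically:
  x=-2.318: |R|=0.93871 <1
  x=-2.094: |R|=0.74763 <1
  x=-1.391: |R|=0.42165 <1
  x=-2.897: |R|=1.62790 >1
  x=-2.787: |R|=1.47529 >1
Stable set (-2.3810, 0).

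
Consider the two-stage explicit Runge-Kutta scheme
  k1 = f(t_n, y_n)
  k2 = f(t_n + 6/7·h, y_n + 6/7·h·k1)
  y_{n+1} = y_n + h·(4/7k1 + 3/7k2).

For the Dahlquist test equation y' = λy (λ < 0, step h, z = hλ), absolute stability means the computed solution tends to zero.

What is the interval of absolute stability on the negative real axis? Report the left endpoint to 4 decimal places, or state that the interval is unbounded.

(-2.7222, 0).

With y'=λy (z=hλ):
  k1=λy_n ⇒ h·k1=z·y_n;  k2=λ(1+6/7z)y_n ⇒ h·k2=z(1+6/7z)y_n
  y_{n+1}/y_n = 1 + 4/7z + 3/7z(1+6/7z) = 1 + z + 18/49z²
  ⇒ R(z) = 1 + z + 18/49z².

Need |R(x)|<1, x<0.
x=-0.55: |R|=0.5611
R=1: x+18/49x²=0 ⇒ x=−49/18=-2.7222; min R=1−1/(4·18/49)=0.3194>−1
Confirm numerically:
  x=-2.429: |R|=0.73836 <1
  x=-2.258: |R|=0.61494 <1
  x=-1.912: |R|=0.43093 <1
  x=-3.318: |R|=1.72617 >1
  x=-3.212: |R|=1.57790 >1
So |R|<1 on (-2.7222, 0).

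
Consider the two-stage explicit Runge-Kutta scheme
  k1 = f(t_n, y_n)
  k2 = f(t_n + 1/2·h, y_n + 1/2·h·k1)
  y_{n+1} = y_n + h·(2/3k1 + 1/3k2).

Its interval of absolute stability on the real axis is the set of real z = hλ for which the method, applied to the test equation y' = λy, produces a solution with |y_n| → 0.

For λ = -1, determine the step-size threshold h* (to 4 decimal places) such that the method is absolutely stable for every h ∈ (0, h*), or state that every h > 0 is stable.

On y'=λy, z=hλ:
  k1=λy_n ⇒ h·k1=z·y_n;  k2=λ(1+1/2z)y_n ⇒ h·k2=z(1+1/2z)y_n
  y_{n+1}/y_n = 1 + 2/3z + 1/3z(1+1/2z) = 1 + z + 1/6z²
  R(z) = 1 + z + 1/6z².

Need |R(x)|<1, x<0.
x=-0.81: |R|=0.2994
R=1: x+1/6x²=0 ⇒ x=−6=-6.0000; min R=1−1/(4·1/6)=-0.5000>−1
Confirm numerically:
  x=-5.535: |R|=0.57104 <1
  x=-4.004: |R|=0.33200 <1
  x=-3.996: |R|=0.33466 <1
  x=-2.767: |R|=0.49095 <1
  x=-6.583: |R|=1.63965 >1
  x=-6.061: |R|=1.06162 >1
So |R|<1 on (-6.0000, 0).

(-6.0000,0); λ=-1 ⇒ h* = (6)/1 = 6.0000.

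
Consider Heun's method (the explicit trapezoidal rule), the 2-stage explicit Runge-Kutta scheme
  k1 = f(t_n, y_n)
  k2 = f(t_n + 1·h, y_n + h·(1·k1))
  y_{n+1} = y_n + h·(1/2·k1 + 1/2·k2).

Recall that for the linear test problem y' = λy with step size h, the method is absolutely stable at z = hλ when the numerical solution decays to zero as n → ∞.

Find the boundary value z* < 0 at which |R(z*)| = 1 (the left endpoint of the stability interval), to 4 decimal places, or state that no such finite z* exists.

z* = -2.0000.

Set f=λy, z=hλ:
  order 2, 2-stage ⇒ R(z)=1+z+z^2/2
  (e.g. R(-0.78)=0.52420, |R|=0.52420)

Solve |R(x)|<1 on ℝ⁻.
x=-0.78: |R|=0.5242
|R(-1.74)|=0.7738 |R(-1.49)|=0.6200 |R(-1.21)|=0.5221
Bisect:
  x_lo=-2.5111 |R|=1.6416  x_hi=-0.0876 |R|=0.9162
  mid=-1.29933 |R|=0.54480 →hi
  mid=-1.90519 |R|=0.90969 →hi
  mid=-2.20813 |R|=1.22978 →lo
  mid=-2.05666 |R|=1.05826 →lo
  mid=-1.98093 |R|=0.98111 →hi
  mid=-2.01879 |R|=1.01897 →lo
  mid=-1.99986 |R|=0.99986 →hi
  ...
  [-2.00001,-1.99986] ⇒ x*=-2.0000
So |R|<1 on (-2.0000, 0).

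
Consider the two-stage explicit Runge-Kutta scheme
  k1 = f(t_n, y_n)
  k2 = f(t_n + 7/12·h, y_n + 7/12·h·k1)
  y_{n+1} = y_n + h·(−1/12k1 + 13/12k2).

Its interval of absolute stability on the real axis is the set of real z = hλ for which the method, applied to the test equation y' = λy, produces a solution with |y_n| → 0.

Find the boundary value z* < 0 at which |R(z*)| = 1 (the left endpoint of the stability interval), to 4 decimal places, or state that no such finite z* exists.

z* = -1.5824.

Set f=λy, z=hλ:
  k1=λy_n ⇒ h·k1=z·y_n;  k2=λ(1+7/12z)y_n ⇒ h·k2=z(1+7/12z)y_n
  y_{n+1}/y_n = 1 − 1/12z + 13/12z(1+7/12z) = 1 + z + 91/144z²
  ⇒ R(z) = 1 + z + 91/144z².

Find x<0 with |R(x)|<1.
x=-0.99: |R|=0.6294
R=1: x+91/144x²=0 ⇒ x=−144/91=-1.5824; min R=1−1/(4·91/144)=0.6044>−1
Confirm numerically:
  x=-1.398: |R|=0.83707 <1
  x=-1.170: |R|=0.69507 <1
  x=-1.015: |R|=0.63604 <1
  x=-0.840: |R|=0.60590 <1
  x=-2.022: |R|=1.56169 >1
  x=-1.939: |R|=1.43693 >1
Interval (-1.5824, 0).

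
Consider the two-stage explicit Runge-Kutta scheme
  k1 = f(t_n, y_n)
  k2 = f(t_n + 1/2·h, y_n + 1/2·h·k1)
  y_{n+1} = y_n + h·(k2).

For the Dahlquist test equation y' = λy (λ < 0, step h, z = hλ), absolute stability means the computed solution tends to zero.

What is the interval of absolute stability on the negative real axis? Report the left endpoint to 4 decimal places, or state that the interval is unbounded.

z∈(-2.0000,0).

On y'=λy, z=hλ:
  k1=λy_n ⇒ h·k1=z·y_n;  k2=λ(1+1/2z)y_n ⇒ h·k2=z(1+1/2z)y_n
  y_{n+1}/y_n = 1 + z(1+1/2z) = 1 + z + 1/2z²
  R(z) = 1 + z + 1/2z².

Need |R(x)|<1, x<0.
x=-0.34: |R|=0.7178
R=1: x+1/2x²=0 ⇒ x=−2=-2.0000; min R=1−1/(4·1/2)=0.5000>−1
Confirm numerically:
  x=-1.550: |R|=0.65125 <1
  x=-1.485: |R|=0.61761 <1
  x=-1.065: |R|=0.50211 <1
  x=-0.947: |R|=0.50140 <1
  x=-2.448: |R|=1.54835 >1
  x=-2.181: |R|=1.19738 >1
So |R|<1 on (-2.0000, 0).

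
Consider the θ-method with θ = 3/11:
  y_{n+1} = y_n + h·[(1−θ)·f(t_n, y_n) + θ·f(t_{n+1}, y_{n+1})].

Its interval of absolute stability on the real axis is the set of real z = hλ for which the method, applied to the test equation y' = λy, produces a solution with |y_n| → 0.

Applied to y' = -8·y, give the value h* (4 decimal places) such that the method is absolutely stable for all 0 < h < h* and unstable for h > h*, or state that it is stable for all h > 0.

On y'=λy, z=hλ:
  y_{n+1} = y_n + z·[8/11·y_n + 3/11·y_{n+1}] ⇒ (1 − 3/11z)y_{n+1} = (1 + 8/11z)y_n
  R(z) = (1 + 8/11z)/(1 − 3/11z).

Boundary: |R(x)|=1, x<0.
x=-0.33: |R|=0.6972
R=−1: 1+8/11x = −1+3/11x ⇒ -5/11x=2 ⇒ x=2/(-5/11)=-4.4000
Confirm numerically:
  x=-3.926: |R|=0.89595 <1
  x=-3.542: |R|=0.80163 <1
  x=-3.347: |R|=0.74977 <1
  x=-1.923: |R|=0.26143 <1
  x=-4.611: |R|=1.04248 >1
  x=-4.539: |R|=1.02823 >1
Interval (-4.4000, 0).

(-4.4000,0); λ=-8 ⇒ h* = (22/5)/8 = 0.5500.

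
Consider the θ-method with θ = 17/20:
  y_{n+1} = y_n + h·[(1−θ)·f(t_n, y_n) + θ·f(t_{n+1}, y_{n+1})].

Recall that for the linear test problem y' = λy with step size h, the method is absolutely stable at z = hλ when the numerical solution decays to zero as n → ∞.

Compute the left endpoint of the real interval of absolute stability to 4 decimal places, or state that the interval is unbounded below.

interval (−∞, 0).

Set f=λy, z=hλ:
  y_{n+1} = y_n + z·[3/20·y_n + 17/20·y_{n+1}] ⇒ (1 − 17/20z)y_{n+1} = (1 + 3/20z)y_n
  ⇒ R(z) = (1 + 3/20z)/(1 − 17/20z).

Need |R(x)|<1, x<0.
x=-0.33: |R|=0.7423
x=-2: |R|=0.2593
x=-10: |R|=0.0526
x=-100: |R|=0.1628
θ=17/20≥1/2 ⇒ |1+3/20x|<|1−17/20x| ∀x<0 ⇒ stable on all of ℝ⁻.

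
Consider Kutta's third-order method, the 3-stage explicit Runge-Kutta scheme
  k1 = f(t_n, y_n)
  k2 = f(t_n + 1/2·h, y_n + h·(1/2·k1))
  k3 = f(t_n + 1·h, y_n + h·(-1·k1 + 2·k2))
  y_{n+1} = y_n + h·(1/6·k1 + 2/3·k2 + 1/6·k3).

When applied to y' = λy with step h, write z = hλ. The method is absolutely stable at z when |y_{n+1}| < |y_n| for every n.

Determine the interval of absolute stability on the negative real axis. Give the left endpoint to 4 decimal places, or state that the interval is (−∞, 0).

On y'=λy, z=hλ:
  order 3, 3-stage ⇒ R(z)=1+z+z^2/2+z^3/6
  (e.g. R(-1.79)=-0.14384, |R|=0.14384)

Solve |R(x)|<1 on ℝ⁻.
x=-1.79: |R|=0.1438
|R(-1.99)|=0.3234 |R(-1.9)|=0.2382 |R(-0.72)|=0.4770
Bisect:
  x_lo=-3.3069 |R|=2.8663  x_hi=-0.3126 |R|=0.7311
  mid=-1.80978 |R|=0.16005 →hi
  mid=-2.55834 |R|=1.07656 →lo
  mid=-2.18406 |R|=0.53537 →hi
  mid=-2.37120 |R|=0.78195 →hi
  mid=-2.46477 |R|=0.92284 →hi
  mid=-2.51156 |R|=0.99805 →hi
  mid=-2.53495 |R|=1.03688 →lo
  mid=-2.52325 |R|=1.01736 →lo
  mid=-2.51741 |R|=1.00768 →lo
  mid=-2.51448 |R|=1.00286 →lo
  ...
  [-2.51284,-2.51265] ⇒ x*=-2.5127
So |R|<1 on (-2.5127, 0).

(-2.5127, 0).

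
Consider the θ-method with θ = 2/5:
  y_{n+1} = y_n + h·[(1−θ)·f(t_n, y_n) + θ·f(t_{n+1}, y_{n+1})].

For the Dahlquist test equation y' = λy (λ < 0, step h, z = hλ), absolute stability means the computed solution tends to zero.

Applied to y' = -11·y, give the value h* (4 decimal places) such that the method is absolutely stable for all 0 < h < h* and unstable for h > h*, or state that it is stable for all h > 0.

Test eqn y'=λy, z=hλ:
  y_{n+1} = y_n + z·[3/5·y_n + 2/5·y_{n+1}] ⇒ (1 − 2/5z)y_{n+1} = (1 + 3/5z)y_n
  Hence R(z) = (1 + 3/5z)/(1 − 2/5z).

Need |R(x)|<1, x<0.
x=-0.98: |R|=0.2960
R=−1: 1+3/5x = −1+2/5x ⇒ -1/5x=2 ⇒ x=2/(-1/5)=-10.0000
Confirm numerically:
  x=-9.471: |R|=0.97790 <1
  x=-8.104: |R|=0.91060 <1
  x=-4.119: |R|=0.55575 <1
  x=-10.546: |R|=1.02093 >1
  x=-10.321: |R|=1.01252 >1
  x=-10.182: |R|=1.00718 >1
Interval (-10.0000, 0).

(-10.0000,0); λ=-11 ⇒ h* = (10)/11 = 0.9091.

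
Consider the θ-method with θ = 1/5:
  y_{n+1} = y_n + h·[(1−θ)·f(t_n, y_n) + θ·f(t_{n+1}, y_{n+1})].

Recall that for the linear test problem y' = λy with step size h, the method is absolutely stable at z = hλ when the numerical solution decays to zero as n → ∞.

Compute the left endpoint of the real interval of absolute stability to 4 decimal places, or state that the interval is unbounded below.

z* = -3.3333.

With y'=λy (z=hλ):
  y_{n+1} = y_n + z·[4/5·y_n + 1/5·y_{n+1}] ⇒ (1 − 1/5z)y_{n+1} = (1 + 4/5z)y_n
  ⇒ R(z) = (1 + 4/5z)/(1 − 1/5z).

Need |R(x)|<1, x<0.
x=-1.4: |R|=0.0937
R=−1: 1+4/5x = −1+1/5x ⇒ -3/5x=2 ⇒ x=2/(-3/5)=-3.3333
Confirm numerically:
  x=-2.152: |R|=0.50447 <1
  x=-1.988: |R|=0.42244 <1
  x=-1.962: |R|=0.40908 <1
  x=-1.422: |R|=0.10713 <1
  x=-3.879: |R|=1.18437 >1
  x=-3.534: |R|=1.07054 >1
  x=-3.510: |R|=1.06228 >1
Stable set (-3.3333, 0).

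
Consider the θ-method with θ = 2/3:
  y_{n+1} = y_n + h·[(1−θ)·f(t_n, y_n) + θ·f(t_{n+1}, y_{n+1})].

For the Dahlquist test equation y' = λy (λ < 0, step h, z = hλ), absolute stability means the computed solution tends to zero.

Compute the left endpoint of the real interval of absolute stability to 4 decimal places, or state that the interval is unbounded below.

Set f=λy, z=hλ:
  y_{n+1} = y_n + z·[1/3·y_n + 2/3·y_{n+1}] ⇒ (1 − 2/3z)y_{n+1} = (1 + 1/3z)y_n
  Hence R(z) = (1 + 1/3z)/(1 − 2/3z).

Boundary: |R(x)|=1, x<0.
x=-0.86: |R|=0.4534
x=-2: |R|=0.1429
x=-10: |R|=0.3043
x=-100: |R|=0.4778
θ=2/3≥1/2 ⇒ |1+1/3x|<|1−2/3x| ∀x<0 ⇒ unbounded interval.

unbounded; (−∞, 0).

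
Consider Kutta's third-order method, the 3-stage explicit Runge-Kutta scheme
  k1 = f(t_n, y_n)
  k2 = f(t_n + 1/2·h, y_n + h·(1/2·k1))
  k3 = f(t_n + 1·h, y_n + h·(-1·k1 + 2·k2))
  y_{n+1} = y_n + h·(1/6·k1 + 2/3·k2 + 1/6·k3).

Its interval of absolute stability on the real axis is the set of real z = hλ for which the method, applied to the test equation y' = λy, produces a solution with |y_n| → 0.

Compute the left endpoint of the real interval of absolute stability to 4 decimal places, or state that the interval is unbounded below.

Set f=λy, z=hλ:
  order 3, 3-stage ⇒ R(z)=1+z+z^2/2+z^3/6
  (e.g. R(-1.48)=0.07490, |R|=0.07490)

Need |R(x)|<1, x<0.
x=-1.48: |R|=0.0749
|R(-1.33)|=0.1623 |R(-0.99)|=0.3383 |R(-0.73)|=0.4716
Bisect:
  x_lo=-3.0918 |R|=2.2382  x_hi=-0.0669 |R|=0.9353
  mid=-1.57938 |R|=0.01123 →hi
  mid=-2.33561 |R|=0.73156 →hi
  mid=-2.71372 |R|=1.36236 →lo
  mid=-2.52467 |R|=1.01971 →lo
  mid=-2.43014 |R|=0.86925 →hi
  mid=-2.47740 |R|=0.94283 →hi
  mid=-2.50104 |R|=0.98085 →hi
  mid=-2.51285 |R|=1.00017 →lo
  mid=-2.50694 |R|=0.99049 →hi
  mid=-2.50990 |R|=0.99532 →hi
  ...
  [-2.51285,-2.51267] ⇒ x*=-2.5127
So |R|<1 on (-2.5127, 0).

z* = -2.5127.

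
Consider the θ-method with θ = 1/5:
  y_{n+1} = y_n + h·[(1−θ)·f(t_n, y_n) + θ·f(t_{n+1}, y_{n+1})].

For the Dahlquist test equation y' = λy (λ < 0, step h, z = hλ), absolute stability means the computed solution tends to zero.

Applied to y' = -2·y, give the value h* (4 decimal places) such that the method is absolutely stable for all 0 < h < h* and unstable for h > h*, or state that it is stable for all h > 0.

(-3.3333,0); λ=-2 ⇒ h* = (10/3)/2 = 1.6667.

Test eqn y'=λy, z=hλ:
  y_{n+1} = y_n + z·[4/5·y_n + 1/5·y_{n+1}] ⇒ (1 − 1/5z)y_{n+1} = (1 + 4/5z)y_n
  ⇒ R(z) = (1 + 4/5z)/(1 − 1/5z).

Find x<0 with |R(x)|<1.
x=-1.38: |R|=0.0815
R=−1: 1+4/5x = −1+1/5x ⇒ -3/5x=2 ⇒ x=2/(-3/5)=-3.3333
Confirm numerically:
  x=-2.794: |R|=0.79240 <1
  x=-1.811: |R|=0.32947 <1
  x=-1.749: |R|=0.29575 <1
  x=-3.915: |R|=1.19574 >1
  x=-3.650: |R|=1.10983 >1
So |R|<1 on (-3.3333, 0).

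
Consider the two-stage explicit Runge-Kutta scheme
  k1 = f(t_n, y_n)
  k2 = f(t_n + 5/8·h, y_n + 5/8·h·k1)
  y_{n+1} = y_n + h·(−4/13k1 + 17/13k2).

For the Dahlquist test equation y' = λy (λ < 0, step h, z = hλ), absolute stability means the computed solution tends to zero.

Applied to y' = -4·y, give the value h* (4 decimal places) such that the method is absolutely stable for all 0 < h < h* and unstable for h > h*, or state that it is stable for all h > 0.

(-1.2235,0); λ=-4 ⇒ h* = (104/85)/4 = 0.3059.

With y'=λy (z=hλ):
  k1=λy_n ⇒ h·k1=z·y_n;  k2=λ(1+5/8z)y_n ⇒ h·k2=z(1+5/8z)y_n
  y_{n+1}/y_n = 1 − 4/13z + 17/13z(1+5/8z) = 1 + z + 85/104z²
  so R(z) = 1 + z + 85/104z².

Solve |R(x)|<1 on ℝ⁻.
x=-0.85: |R|=0.7405
R=1: x+85/104x²=0 ⇒ x=−104/85=-1.2235; min R=1−1/(4·85/104)=0.6941>−1
Confirm numerically:
  x=-0.976: |R|=0.80255 <1
  x=-0.842: |R|=0.73744 <1
  x=-0.654: |R|=0.69558 <1
  x=-0.580: |R|=0.69494 <1
  x=-1.507: |R|=1.34915 >1
  x=-1.330: |R|=1.11574 >1
So |R|<1 on (-1.2235, 0).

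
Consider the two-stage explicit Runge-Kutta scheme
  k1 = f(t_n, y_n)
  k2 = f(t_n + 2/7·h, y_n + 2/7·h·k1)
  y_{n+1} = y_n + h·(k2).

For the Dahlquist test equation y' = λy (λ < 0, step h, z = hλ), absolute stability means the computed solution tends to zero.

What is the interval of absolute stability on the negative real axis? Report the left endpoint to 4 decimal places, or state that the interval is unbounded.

z∈(-3.5000,0).

With y'=λy (z=hλ):
  k1=λy_n ⇒ h·k1=z·y_n;  k2=λ(1+2/7z)y_n ⇒ h·k2=z(1+2/7z)y_n
  y_{n+1}/y_n = 1 + z(1+2/7z) = 1 + z + 2/7z²
  Hence R(z) = 1 + z + 2/7z².

Solve |R(x)|<1 on ℝ⁻.
x=-0.85: |R|=0.3564
R=1: x+2/7x²=0 ⇒ x=−7/2=-3.5000; min R=1−1/(4·2/7)=0.1250>−1
Confirm numerically:
  x=-3.466: |R|=0.96633 <1
  x=-2.940: |R|=0.52960 <1
  x=-2.910: |R|=0.50946 <1
  x=-4.065: |R|=1.65621 >1
  x=-3.955: |R|=1.51415 >1
  x=-3.679: |R|=1.18815 >1
Stable set (-3.5000, 0).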